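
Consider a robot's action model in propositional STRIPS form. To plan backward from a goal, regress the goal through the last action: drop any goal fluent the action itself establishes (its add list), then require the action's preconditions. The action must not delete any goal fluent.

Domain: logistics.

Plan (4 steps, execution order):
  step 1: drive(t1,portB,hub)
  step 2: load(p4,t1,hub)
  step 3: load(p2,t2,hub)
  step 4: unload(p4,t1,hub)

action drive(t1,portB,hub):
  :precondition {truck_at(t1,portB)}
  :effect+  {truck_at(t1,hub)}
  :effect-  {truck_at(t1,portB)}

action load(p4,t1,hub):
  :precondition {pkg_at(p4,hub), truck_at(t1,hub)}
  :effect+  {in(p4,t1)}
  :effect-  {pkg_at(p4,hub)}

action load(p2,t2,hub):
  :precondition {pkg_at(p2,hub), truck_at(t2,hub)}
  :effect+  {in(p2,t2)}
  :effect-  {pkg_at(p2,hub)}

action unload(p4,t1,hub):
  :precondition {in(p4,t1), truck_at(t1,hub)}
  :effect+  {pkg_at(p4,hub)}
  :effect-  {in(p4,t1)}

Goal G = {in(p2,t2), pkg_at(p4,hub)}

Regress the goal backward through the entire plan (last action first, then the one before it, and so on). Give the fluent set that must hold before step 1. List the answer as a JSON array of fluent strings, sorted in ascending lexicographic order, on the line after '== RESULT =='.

Work backward from the goal:
  through step 4 (unload(p4,t1,hub)): drop {pkg_at(p4,hub)}, keep {in(p2,t2)}, require {in(p4,t1), truck_at(t1,hub)}
    → {in(p2,t2), in(p4,t1), truck_at(t1,hub)}
  through step 3 (load(p2,t2,hub)): drop {in(p2,t2)}, keep {in(p4,t1), truck_at(t1,hub)}, require {pkg_at(p2,hub), truck_at(t2,hub)}
    → {in(p4,t1), pkg_at(p2,hub), truck_at(t1,hub), truck_at(t2,hub)}
  through step 2 (load(p4,t1,hub)): drop {in(p4,t1)}, keep {pkg_at(p2,hub), truck_at(t1,hub), truck_at(t2,hub)}, require {pkg_at(p4,hub), truck_at(t1,hub)}
    → {pkg_at(p2,hub), pkg_at(p4,hub), truck_at(t1,hub), truck_at(t2,hub)}
  through step 1 (drive(t1,portB,hub)): drop {truck_at(t1,hub)}, keep {pkg_at(p2,hub), pkg_at(p4,hub), truck_at(t2,hub)}, require {truck_at(t1,portB)}
    → {pkg_at(p2,hub), pkg_at(p4,hub), truck_at(t1,portB), truck_at(t2,hub)}

== RESULT ==
["pkg_at(p2,hub)", "pkg_at(p4,hub)", "truck_at(t1,portB)", "truck_at(t2,hub)"]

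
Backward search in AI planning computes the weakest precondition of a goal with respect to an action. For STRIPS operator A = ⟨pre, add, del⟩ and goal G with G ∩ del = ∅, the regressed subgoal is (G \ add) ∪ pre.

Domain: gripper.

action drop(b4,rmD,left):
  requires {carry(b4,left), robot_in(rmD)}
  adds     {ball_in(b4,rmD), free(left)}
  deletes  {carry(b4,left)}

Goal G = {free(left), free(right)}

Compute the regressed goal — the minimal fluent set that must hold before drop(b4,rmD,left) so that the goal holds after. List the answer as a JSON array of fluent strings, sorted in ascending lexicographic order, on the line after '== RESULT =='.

Regress:
  G ∩ del = {}  (empty — regression defined)
  G \ add = {free(left), free(right)} \ {ball_in(b4,rmD), free(left)} = {free(right)}
  ∪ pre   = {free(right)} ∪ {carry(b4,left), robot_in(rmD)}
          = {carry(b4,left), free(right), robot_in(rmD)}

== RESULT ==
["carry(b4,left)", "free(right)", "robot_in(rmD)"]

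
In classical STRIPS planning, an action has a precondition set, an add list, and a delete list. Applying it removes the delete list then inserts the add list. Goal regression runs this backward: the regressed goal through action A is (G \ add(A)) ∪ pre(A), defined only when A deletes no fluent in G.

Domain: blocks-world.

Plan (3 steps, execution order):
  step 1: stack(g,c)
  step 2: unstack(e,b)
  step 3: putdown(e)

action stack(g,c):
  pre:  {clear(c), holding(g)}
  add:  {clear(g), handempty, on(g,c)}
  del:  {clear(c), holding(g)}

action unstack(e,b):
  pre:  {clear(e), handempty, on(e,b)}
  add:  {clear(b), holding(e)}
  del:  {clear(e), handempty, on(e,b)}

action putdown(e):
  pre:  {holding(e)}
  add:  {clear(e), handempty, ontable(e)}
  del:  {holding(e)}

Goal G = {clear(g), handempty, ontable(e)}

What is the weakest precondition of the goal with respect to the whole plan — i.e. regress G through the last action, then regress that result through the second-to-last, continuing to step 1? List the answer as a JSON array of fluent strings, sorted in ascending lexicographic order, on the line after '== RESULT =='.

Regress step by step:
  through step 3 (putdown(e)): drop {handempty, ontable(e)}, keep {clear(g)}, require {holding(e)}
    → {clear(g), holding(e)}
  through step 2 (unstack(e,b)): drop {holding(e)}, keep {clear(g)}, require {clear(e), handempty, on(e,b)}
    → {clear(e), clear(g), handempty, on(e,b)}
  through step 1 (stack(g,c)): drop {clear(g), handempty}, keep {clear(e), on(e,b)}, require {clear(c), holding(g)}
    → {clear(c), clear(e), holding(g), on(e,b)}

== RESULT ==
["clear(c)", "clear(e)", "holding(g)", "on(e,b)"]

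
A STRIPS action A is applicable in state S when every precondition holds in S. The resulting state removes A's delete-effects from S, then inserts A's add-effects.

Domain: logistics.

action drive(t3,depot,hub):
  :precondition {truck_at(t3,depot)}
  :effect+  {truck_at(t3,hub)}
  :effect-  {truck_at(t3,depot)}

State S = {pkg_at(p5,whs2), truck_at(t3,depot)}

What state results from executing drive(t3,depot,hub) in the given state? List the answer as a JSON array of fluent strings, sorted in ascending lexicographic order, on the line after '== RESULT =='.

Compute (S \ del) ∪ add:
  pre ⊆ S: {truck_at(t3,depot)} ⊆ S  — applicable
  S \ del = {pkg_at(p5,whs2)}
  ∪ add   = {pkg_at(p5,whs2), truck_at(t3,hub)}

== RESULT ==
["pkg_at(p5,whs2)", "truck_at(t3,hub)"]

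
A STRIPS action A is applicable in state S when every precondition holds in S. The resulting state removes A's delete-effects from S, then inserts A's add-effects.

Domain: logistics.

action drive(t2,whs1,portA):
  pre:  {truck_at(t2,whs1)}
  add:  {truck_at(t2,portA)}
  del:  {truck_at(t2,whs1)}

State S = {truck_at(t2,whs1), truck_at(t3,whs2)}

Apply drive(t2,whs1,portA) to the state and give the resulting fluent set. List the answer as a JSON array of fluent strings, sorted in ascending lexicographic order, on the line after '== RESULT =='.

Progress:
  pre ⊆ S: {truck_at(t2,whs1)} ⊆ S  — applicable
  S \ del = {truck_at(t3,whs2)}
  ∪ add   = {truck_at(t2,portA), truck_at(t3,whs2)}

== RESULT ==
["truck_at(t2,portA)", "truck_at(t3,whs2)"]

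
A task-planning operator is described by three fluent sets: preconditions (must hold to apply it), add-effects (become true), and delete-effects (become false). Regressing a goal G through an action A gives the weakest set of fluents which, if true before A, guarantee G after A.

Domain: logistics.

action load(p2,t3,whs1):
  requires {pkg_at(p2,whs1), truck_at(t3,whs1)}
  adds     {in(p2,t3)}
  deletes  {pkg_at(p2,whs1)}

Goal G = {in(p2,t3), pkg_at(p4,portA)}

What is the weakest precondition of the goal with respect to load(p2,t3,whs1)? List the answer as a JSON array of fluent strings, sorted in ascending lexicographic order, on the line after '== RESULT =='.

Regress:
  G ∩ del = {}  (empty — regression defined)
  G \ add = {in(p2,t3), pkg_at(p4,portA)} \ {in(p2,t3)} = {pkg_at(p4,portA)}
  ∪ pre   = {pkg_at(p4,portA)} ∪ {pkg_at(p2,whs1), truck_at(t3,whs1)}
          = {pkg_at(p2,whs1), pkg_at(p4,portA), truck_at(t3,whs1)}

== RESULT ==
["pkg_at(p2,whs1)", "pkg_at(p4,portA)", "truck_at(t3,whs1)"]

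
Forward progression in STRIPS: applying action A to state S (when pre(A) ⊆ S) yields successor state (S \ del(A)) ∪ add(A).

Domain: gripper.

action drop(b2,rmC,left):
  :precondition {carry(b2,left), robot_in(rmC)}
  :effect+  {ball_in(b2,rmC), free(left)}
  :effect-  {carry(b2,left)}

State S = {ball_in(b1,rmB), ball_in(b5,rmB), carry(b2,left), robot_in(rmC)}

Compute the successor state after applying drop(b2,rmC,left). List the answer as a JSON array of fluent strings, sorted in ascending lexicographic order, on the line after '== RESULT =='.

Compute (S \ del) ∪ add:
  pre ⊆ S: {carry(b2,left), robot_in(rmC)} ⊆ S  — applicable
  S \ del = {ball_in(b1,rmB), ball_in(b5,rmB), robot_in(rmC)}
  ∪ add   = {ball_in(b1,rmB), ball_in(b2,rmC), ball_in(b5,rmB), free(left), robot_in(rmC)}

== RESULT ==
["ball_in(b1,rmB)", "ball_in(b2,rmC)", "ball_in(b5,rmB)", "free(left)", "robot_in(rmC)"]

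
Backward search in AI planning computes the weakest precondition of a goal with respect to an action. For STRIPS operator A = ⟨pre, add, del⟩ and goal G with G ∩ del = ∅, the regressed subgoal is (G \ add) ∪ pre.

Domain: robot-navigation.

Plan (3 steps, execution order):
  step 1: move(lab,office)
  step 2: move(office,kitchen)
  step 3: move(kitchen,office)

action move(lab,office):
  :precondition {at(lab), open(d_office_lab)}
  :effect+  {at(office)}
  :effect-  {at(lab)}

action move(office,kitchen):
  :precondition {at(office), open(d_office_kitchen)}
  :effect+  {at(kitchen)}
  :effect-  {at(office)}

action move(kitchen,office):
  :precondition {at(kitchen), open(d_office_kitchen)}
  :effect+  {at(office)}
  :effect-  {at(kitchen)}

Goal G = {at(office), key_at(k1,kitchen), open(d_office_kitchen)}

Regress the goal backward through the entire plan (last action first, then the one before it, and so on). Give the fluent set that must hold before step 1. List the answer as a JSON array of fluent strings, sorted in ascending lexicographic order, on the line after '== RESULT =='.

Regress step by step:
  through step 3 (move(kitchen,office)): drop {at(office)}, keep {key_at(k1,kitchen), open(d_office_kitchen)}, require {at(kitchen), open(d_office_kitchen)}
    → {at(kitchen), key_at(k1,kitchen), open(d_office_kitchen)}
  through step 2 (move(office,kitchen)): drop {at(kitchen)}, keep {key_at(k1,kitchen), open(d_office_kitchen)}, require {at(office), open(d_office_kitchen)}
    → {at(office), key_at(k1,kitchen), open(d_office_kitchen)}
  through step 1 (move(lab,office)): drop {at(office)}, keep {key_at(k1,kitchen), open(d_office_kitchen)}, require {at(lab), open(d_office_lab)}
    → {at(lab), key_at(k1,kitchen), open(d_office_kitchen), open(d_office_lab)}

== RESULT ==
["at(lab)", "key_at(k1,kitchen)", "open(d_office_kitchen)", "open(d_office_lab)"]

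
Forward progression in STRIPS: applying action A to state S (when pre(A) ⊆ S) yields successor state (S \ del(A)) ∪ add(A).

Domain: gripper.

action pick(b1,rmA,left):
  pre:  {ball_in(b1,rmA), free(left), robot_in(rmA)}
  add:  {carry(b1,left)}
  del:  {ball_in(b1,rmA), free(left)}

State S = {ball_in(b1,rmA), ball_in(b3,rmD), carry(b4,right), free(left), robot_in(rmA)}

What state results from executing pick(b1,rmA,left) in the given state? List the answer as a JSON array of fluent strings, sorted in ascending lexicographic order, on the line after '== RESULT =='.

Progress:
  pre ⊆ S: {ball_in(b1,rmA), free(left), robot_in(rmA)} ⊆ S  — applicable
  S \ del = {ball_in(b3,rmD), carry(b4,right), robot_in(rmA)}
  ∪ add   = {ball_in(b3,rmD), carry(b1,left), carry(b4,right), robot_in(rmA)}

== RESULT ==
["ball_in(b3,rmD)", "carry(b1,left)", "carry(b4,right)", "robot_in(rmA)"]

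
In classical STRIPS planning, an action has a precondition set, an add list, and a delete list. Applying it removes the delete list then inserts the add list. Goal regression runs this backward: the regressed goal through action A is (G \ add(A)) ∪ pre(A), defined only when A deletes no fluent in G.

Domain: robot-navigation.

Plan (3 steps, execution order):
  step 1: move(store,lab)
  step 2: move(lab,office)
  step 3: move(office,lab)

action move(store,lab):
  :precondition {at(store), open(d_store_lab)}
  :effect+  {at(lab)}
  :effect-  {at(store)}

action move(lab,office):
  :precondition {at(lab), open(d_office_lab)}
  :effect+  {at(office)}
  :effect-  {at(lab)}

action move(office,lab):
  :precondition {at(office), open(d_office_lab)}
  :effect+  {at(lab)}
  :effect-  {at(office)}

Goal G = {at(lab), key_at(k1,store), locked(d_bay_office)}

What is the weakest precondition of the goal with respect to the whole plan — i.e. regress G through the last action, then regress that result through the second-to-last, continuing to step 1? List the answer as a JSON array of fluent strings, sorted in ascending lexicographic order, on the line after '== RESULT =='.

Regress step by step:
  through step 3 (move(office,lab)): drop {at(lab)}, keep {key_at(k1,store), locked(d_bay_office)}, require {at(office), open(d_office_lab)}
    → {at(office), key_at(k1,store), locked(d_bay_office), open(d_office_lab)}
  through step 2 (move(lab,office)): drop {at(office)}, keep {key_at(k1,store), locked(d_bay_office), open(d_office_lab)}, require {at(lab), open(d_office_lab)}
    → {at(lab), key_at(k1,store), locked(d_bay_office), open(d_office_lab)}
  through step 1 (move(store,lab)): drop {at(lab)}, keep {key_at(k1,store), locked(d_bay_office), open(d_office_lab)}, require {at(store), open(d_store_lab)}
    → {at(store), key_at(k1,store), locked(d_bay_office), open(d_office_lab), open(d_store_lab)}

== RESULT ==
["at(store)", "key_at(k1,store)", "locked(d_bay_office)", "open(d_office_lab)", "open(d_store_lab)"]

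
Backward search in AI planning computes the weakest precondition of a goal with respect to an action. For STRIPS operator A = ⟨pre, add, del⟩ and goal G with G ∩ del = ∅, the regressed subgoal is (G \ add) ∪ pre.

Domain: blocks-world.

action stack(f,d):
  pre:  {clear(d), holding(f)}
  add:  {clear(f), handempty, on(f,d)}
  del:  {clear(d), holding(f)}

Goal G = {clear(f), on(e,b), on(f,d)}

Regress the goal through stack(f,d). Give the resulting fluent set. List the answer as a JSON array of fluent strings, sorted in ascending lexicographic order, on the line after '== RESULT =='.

Compute (G \ add) ∪ pre:
  G ∩ del = {}  (empty — regression defined)
  G \ add = {clear(f), on(e,b), on(f,d)} \ {clear(f), handempty, on(f,d)} = {on(e,b)}
  ∪ pre   = {on(e,b)} ∪ {clear(d), holding(f)}
          = {clear(d), holding(f), on(e,b)}

== RESULT ==
["clear(d)", "holding(f)", "on(e,b)"]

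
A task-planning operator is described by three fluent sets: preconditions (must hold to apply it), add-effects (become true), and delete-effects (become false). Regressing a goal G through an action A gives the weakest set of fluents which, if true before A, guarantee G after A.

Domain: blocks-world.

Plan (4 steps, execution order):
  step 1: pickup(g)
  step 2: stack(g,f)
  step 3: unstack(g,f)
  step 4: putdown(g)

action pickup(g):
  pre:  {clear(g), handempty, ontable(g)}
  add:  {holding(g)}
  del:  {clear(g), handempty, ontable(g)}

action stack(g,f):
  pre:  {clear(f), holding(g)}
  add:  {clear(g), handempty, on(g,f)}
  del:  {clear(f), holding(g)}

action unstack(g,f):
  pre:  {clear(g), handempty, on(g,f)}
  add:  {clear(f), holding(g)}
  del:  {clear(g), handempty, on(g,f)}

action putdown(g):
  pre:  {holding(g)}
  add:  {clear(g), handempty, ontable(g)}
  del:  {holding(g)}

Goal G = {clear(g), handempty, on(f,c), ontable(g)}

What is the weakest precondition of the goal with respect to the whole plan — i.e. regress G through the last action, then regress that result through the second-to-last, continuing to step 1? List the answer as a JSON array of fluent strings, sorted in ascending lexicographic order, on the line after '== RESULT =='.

Regress step by step:
  through step 4 (putdown(g)): drop {clear(g), handempty, ontable(g)}, keep {on(f,c)}, require {holding(g)}
    → {holding(g), on(f,c)}
  through step 3 (unstack(g,f)): drop {holding(g)}, keep {on(f,c)}, require {clear(g), handempty, on(g,f)}
    → {clear(g), handempty, on(f,c), on(g,f)}
  through step 2 (stack(g,f)): drop {clear(g), handempty, on(g,f)}, keep {on(f,c)}, require {clear(f), holding(g)}
    → {clear(f), holding(g), on(f,c)}
  through step 1 (pickup(g)): drop {holding(g)}, keep {clear(f), on(f,c)}, require {clear(g), handempty, ontable(g)}
    → {clear(f), clear(g), handempty, on(f,c), ontable(g)}

== RESULT ==
["clear(f)", "clear(g)", "handempty", "on(f,c)", "ontable(g)"]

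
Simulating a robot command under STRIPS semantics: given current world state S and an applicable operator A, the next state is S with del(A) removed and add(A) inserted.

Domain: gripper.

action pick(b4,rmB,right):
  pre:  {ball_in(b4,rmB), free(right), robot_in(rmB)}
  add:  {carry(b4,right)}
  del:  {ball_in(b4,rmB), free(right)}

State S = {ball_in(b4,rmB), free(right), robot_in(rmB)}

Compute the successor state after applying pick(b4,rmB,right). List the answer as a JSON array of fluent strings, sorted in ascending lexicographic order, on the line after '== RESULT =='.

Compute (S \ del) ∪ add:
  pre ⊆ S: {ball_in(b4,rmB), free(right), robot_in(rmB)} ⊆ S  — applicable
  S \ del = {robot_in(rmB)}
  ∪ add   = {carry(b4,right), robot_in(rmB)}

== RESULT ==
["carry(b4,right)", "robot_in(rmB)"]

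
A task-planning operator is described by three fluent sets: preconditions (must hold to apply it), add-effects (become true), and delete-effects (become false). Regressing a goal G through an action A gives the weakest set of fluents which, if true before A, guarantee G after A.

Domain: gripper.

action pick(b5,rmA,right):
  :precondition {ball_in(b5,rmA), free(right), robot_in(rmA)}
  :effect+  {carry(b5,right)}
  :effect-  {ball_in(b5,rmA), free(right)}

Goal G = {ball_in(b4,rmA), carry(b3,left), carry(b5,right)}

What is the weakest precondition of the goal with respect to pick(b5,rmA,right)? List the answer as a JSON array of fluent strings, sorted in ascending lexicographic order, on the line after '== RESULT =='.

Regress:
  G ∩ del = {}  (empty — regression defined)
  G \ add = {ball_in(b4,rmA), carry(b3,left), carry(b5,right)} \ {carry(b5,right)} = {ball_in(b4,rmA), carry(b3,left)}
  ∪ pre   = {ball_in(b4,rmA), carry(b3,left)} ∪ {ball_in(b5,rmA), free(right), robot_in(rmA)}
          = {ball_in(b4,rmA), ball_in(b5,rmA), carry(b3,left), free(right), robot_in(rmA)}

== RESULT ==
["ball_in(b4,rmA)", "ball_in(b5,rmA)", "carry(b3,left)", "free(right)", "robot_in(rmA)"]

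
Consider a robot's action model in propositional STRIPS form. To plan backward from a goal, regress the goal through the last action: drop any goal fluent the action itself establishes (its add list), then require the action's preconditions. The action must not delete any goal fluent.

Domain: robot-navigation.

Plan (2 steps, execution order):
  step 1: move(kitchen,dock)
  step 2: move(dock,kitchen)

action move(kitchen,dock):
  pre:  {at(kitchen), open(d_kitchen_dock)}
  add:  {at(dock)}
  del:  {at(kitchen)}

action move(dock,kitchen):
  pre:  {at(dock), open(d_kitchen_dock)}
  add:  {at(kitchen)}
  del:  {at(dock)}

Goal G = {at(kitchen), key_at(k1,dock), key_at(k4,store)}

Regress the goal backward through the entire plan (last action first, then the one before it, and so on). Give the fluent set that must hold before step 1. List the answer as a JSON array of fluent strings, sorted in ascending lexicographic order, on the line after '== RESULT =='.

Work backward from the goal:
  through step 2 (move(dock,kitchen)): drop {at(kitchen)}, keep {key_at(k1,dock), key_at(k4,store)}, require {at(dock), open(d_kitchen_dock)}
    → {at(dock), key_at(k1,dock), key_at(k4,store), open(d_kitchen_dock)}
  through step 1 (move(kitchen,dock)): drop {at(dock)}, keep {key_at(k1,dock), key_at(k4,store), open(d_kitchen_dock)}, require {at(kitchen), open(d_kitchen_dock)}
    → {at(kitchen), key_at(k1,dock), key_at(k4,store), open(d_kitchen_dock)}

== RESULT ==
["at(kitchen)", "key_at(k1,dock)", "key_at(k4,store)", "open(d_kitchen_dock)"]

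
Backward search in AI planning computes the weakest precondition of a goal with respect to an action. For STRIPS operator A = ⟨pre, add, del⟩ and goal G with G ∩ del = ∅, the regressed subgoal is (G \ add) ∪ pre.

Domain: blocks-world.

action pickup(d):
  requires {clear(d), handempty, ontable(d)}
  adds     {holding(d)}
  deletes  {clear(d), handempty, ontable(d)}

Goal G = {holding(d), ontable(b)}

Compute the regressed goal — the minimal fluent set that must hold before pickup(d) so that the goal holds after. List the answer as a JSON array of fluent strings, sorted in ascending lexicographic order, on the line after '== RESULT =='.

Compute (G \ add) ∪ pre:
  G ∩ del = {}  (empty — regression defined)
  G \ add = {holding(d), ontable(b)} \ {holding(d)} = {ontable(b)}
  ∪ pre   = {ontable(b)} ∪ {clear(d), handempty, ontable(d)}
          = {clear(d), handempty, ontable(b), ontable(d)}

== RESULT ==
["clear(d)", "handempty", "ontable(b)", "ontable(d)"]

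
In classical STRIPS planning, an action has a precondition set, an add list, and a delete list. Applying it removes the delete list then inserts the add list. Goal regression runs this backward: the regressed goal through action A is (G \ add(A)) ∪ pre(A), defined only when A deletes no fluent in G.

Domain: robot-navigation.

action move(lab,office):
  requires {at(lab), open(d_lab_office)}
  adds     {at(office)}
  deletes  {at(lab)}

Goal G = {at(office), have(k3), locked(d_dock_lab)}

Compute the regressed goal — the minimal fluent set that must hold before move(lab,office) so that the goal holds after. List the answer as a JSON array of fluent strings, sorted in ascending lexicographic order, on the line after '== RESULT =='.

Compute (G \ add) ∪ pre:
  G ∩ del = {}  (empty — regression defined)
  G \ add = {at(office), have(k3), locked(d_dock_lab)} \ {at(office)} = {have(k3), locked(d_dock_lab)}
  ∪ pre   = {have(k3), locked(d_dock_lab)} ∪ {at(lab), open(d_lab_office)}
          = {at(lab), have(k3), locked(d_dock_lab), open(d_lab_office)}

== RESULT ==
["at(lab)", "have(k3)", "locked(d_dock_lab)", "open(d_lab_office)"]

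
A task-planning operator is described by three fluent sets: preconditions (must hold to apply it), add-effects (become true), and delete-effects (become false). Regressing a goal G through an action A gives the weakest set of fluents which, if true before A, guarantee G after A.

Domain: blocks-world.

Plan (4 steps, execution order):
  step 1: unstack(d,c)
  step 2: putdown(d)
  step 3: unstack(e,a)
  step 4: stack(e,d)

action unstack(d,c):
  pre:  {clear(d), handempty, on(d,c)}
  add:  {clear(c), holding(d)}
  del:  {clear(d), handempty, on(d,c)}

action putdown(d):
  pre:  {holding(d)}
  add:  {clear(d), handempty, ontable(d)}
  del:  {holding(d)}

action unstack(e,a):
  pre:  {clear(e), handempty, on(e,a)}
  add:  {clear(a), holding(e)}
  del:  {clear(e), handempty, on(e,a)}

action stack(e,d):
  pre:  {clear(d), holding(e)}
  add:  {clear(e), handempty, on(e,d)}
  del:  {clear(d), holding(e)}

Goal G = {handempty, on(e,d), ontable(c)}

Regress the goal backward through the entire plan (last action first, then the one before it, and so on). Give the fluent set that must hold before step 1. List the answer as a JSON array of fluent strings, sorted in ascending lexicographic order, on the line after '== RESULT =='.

Regress step by step:
  through step 4 (stack(e,d)): drop {handempty, on(e,d)}, keep {ontable(c)}, require {clear(d), holding(e)}
    → {clear(d), holding(e), ontable(c)}
  through step 3 (unstack(e,a)): drop {holding(e)}, keep {clear(d), ontable(c)}, require {clear(e), handempty, on(e,a)}
    → {clear(d), clear(e), handempty, on(e,a), ontable(c)}
  through step 2 (putdown(d)): drop {clear(d), handempty}, keep {clear(e), on(e,a), ontable(c)}, require {holding(d)}
    → {clear(e), holding(d), on(e,a), ontable(c)}
  through step 1 (unstack(d,c)): drop {holding(d)}, keep {clear(e), on(e,a), ontable(c)}, require {clear(d), handempty, on(d,c)}
    → {clear(d), clear(e), handempty, on(d,c), on(e,a), ontable(c)}

== RESULT ==
["clear(d)", "clear(e)", "handempty", "on(d,c)", "on(e,a)", "ontable(c)"]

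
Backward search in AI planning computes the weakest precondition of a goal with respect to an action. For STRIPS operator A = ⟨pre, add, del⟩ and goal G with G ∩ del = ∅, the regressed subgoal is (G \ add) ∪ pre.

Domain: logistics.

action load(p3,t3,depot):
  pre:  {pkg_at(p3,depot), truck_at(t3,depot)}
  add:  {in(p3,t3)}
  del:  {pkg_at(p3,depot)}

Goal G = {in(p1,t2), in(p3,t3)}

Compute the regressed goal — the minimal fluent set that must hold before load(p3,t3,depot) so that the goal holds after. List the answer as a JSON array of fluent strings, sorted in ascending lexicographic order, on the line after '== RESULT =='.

Compute (G \ add) ∪ pre:
  G ∩ del = {}  (empty — regression defined)
  G \ add = {in(p1,t2), in(p3,t3)} \ {in(p3,t3)} = {in(p1,t2)}
  ∪ pre   = {in(p1,t2)} ∪ {pkg_at(p3,depot), truck_at(t3,depot)}
          = {in(p1,t2), pkg_at(p3,depot), truck_at(t3,depot)}

== RESULT ==
["in(p1,t2)", "pkg_at(p3,depot)", "truck_at(t3,depot)"]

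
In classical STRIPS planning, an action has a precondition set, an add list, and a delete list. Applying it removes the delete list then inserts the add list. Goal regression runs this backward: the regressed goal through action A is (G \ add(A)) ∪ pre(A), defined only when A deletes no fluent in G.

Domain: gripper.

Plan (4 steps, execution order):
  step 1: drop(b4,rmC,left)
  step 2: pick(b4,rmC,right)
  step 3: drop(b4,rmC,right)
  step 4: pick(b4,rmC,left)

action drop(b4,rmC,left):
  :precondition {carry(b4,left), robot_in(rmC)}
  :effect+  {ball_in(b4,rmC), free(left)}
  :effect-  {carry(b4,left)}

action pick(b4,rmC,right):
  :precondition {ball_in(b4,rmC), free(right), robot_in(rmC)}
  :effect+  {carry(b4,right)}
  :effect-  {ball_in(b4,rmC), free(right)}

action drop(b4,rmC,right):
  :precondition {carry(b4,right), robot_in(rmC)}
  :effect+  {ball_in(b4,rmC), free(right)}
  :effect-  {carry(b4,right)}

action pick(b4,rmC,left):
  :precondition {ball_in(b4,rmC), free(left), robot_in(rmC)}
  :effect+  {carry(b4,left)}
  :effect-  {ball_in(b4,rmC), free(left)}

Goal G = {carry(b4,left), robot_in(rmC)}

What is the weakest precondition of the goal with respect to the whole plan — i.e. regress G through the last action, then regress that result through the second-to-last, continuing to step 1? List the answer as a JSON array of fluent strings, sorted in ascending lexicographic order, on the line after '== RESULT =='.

Work backward from the goal:
  through step 4 (pick(b4,rmC,left)): drop {carry(b4,left)}, keep {robot_in(rmC)}, require {ball_in(b4,rmC), free(left), robot_in(rmC)}
    → {ball_in(b4,rmC), free(left), robot_in(rmC)}
  through step 3 (drop(b4,rmC,right)): drop {ball_in(b4,rmC)}, keep {free(left), robot_in(rmC)}, require {carry(b4,right), robot_in(rmC)}
    → {carry(b4,right), free(left), robot_in(rmC)}
  through step 2 (pick(b4,rmC,right)): drop {carry(b4,right)}, keep {free(left), robot_in(rmC)}, require {ball_in(b4,rmC), free(right), robot_in(rmC)}
    → {ball_in(b4,rmC), free(left), free(right), robot_in(rmC)}
  through step 1 (drop(b4,rmC,left)): drop {ball_in(b4,rmC), free(left)}, keep {free(right), robot_in(rmC)}, require {carry(b4,left), robot_in(rmC)}
    → {carry(b4,left), free(right), robot_in(rmC)}

== RESULT ==
["carry(b4,left)", "free(right)", "robot_in(rmC)"]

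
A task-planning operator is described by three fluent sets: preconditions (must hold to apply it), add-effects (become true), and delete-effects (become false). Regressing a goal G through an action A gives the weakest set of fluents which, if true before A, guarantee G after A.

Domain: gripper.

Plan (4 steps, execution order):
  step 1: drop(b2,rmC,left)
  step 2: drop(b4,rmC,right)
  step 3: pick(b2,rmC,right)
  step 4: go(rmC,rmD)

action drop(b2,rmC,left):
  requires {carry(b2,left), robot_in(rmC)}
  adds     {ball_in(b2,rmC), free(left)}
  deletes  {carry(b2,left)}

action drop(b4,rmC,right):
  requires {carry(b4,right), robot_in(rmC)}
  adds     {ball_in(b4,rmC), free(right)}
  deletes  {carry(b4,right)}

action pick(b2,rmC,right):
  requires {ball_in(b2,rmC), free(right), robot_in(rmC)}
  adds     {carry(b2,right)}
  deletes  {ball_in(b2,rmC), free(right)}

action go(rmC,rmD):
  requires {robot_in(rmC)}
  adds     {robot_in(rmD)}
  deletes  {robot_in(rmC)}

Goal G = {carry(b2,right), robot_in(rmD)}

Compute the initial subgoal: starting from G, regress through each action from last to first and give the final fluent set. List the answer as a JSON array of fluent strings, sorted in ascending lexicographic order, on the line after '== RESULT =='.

Work backward from the goal:
  through step 4 (go(rmC,rmD)): drop {robot_in(rmD)}, keep {carry(b2,right)}, require {robot_in(rmC)}
    → {carry(b2,right), robot_in(rmC)}
  through step 3 (pick(b2,rmC,right)): drop {carry(b2,right)}, keep {robot_in(rmC)}, require {ball_in(b2,rmC), free(right), robot_in(rmC)}
    → {ball_in(b2,rmC), free(right), robot_in(rmC)}
  through step 2 (drop(b4,rmC,right)): drop {free(right)}, keep {ball_in(b2,rmC), robot_in(rmC)}, require {carry(b4,right), robot_in(rmC)}
    → {ball_in(b2,rmC), carry(b4,right), robot_in(rmC)}
  through step 1 (drop(b2,rmC,left)): drop {ball_in(b2,rmC)}, keep {carry(b4,right), robot_in(rmC)}, require {carry(b2,left), robot_in(rmC)}
    → {carry(b2,left), carry(b4,right), robot_in(rmC)}

== RESULT ==
["carry(b2,left)", "carry(b4,right)", "robot_in(rmC)"]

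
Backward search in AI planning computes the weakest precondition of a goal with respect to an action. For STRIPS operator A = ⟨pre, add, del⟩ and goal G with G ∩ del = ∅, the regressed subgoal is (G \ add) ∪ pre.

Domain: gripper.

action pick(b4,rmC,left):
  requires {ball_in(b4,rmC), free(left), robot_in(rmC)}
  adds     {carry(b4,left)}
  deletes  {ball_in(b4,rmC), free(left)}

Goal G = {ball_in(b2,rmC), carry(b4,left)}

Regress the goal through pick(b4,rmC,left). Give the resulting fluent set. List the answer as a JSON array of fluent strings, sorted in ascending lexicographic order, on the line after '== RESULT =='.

Regress:
  G ∩ del = {}  (empty — regression defined)
  G \ add = {ball_in(b2,rmC), carry(b4,left)} \ {carry(b4,left)} = {ball_in(b2,rmC)}
  ∪ pre   = {ball_in(b2,rmC)} ∪ {ball_in(b4,rmC), free(left), robot_in(rmC)}
          = {ball_in(b2,rmC), ball_in(b4,rmC), free(left), robot_in(rmC)}

== RESULT ==
["ball_in(b2,rmC)", "ball_in(b4,rmC)", "free(left)", "robot_in(rmC)"]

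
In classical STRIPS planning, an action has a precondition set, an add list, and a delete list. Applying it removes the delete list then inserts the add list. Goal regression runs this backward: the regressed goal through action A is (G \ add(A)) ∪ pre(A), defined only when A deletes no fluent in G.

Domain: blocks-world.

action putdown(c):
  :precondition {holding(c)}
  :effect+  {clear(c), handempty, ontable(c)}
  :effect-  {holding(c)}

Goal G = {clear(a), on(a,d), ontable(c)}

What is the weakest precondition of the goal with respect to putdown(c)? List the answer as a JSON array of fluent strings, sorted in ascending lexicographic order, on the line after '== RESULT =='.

Compute (G \ add) ∪ pre:
  G ∩ del = {}  (empty — regression defined)
  G \ add = {clear(a), on(a,d), ontable(c)} \ {clear(c), handempty, ontable(c)} = {clear(a), on(a,d)}
  ∪ pre   = {clear(a), on(a,d)} ∪ {holding(c)}
          = {clear(a), holding(c), on(a,d)}

== RESULT ==
["clear(a)", "holding(c)", "on(a,d)"]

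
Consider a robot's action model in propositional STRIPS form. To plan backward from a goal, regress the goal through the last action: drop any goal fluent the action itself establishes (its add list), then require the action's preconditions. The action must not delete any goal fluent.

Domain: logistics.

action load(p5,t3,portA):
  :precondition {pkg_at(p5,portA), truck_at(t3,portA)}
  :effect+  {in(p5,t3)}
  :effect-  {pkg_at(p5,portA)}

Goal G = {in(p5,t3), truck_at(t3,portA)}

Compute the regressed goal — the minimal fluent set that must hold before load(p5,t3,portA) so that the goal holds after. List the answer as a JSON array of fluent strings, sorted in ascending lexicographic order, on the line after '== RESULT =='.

Compute (G \ add) ∪ pre:
  G ∩ del = {}  (empty — regression defined)
  G \ add = {in(p5,t3), truck_at(t3,portA)} \ {in(p5,t3)} = {truck_at(t3,portA)}
  ∪ pre   = {truck_at(t3,portA)} ∪ {pkg_at(p5,portA), truck_at(t3,portA)}
          = {pkg_at(p5,portA), truck_at(t3,portA)}

== RESULT ==
["pkg_at(p5,portA)", "truck_at(t3,portA)"]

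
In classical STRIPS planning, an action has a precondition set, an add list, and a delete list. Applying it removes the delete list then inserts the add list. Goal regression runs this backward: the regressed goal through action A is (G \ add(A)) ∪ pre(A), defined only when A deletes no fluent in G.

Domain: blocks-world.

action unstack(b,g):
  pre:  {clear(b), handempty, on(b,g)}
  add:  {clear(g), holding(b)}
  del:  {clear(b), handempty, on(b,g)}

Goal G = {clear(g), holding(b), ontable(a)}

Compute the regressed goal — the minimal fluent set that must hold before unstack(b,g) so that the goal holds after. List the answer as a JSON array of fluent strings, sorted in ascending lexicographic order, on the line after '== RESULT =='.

Regress:
  G ∩ del = {}  (empty — regression defined)
  G \ add = {clear(g), holding(b), ontable(a)} \ {clear(g), holding(b)} = {ontable(a)}
  ∪ pre   = {ontable(a)} ∪ {clear(b), handempty, on(b,g)}
          = {clear(b), handempty, on(b,g), ontable(a)}

== RESULT ==
["clear(b)", "handempty", "on(b,g)", "ontable(a)"]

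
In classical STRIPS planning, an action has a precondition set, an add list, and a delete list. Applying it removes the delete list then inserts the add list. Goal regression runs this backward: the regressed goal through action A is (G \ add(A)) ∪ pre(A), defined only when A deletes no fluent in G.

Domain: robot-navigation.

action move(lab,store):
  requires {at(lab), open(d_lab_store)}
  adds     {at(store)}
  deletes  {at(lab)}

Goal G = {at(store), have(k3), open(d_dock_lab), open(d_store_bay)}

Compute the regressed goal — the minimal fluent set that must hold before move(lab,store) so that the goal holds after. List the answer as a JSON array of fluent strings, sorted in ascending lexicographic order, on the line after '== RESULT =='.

Compute (G \ add) ∪ pre:
  G ∩ del = {}  (empty — regression defined)
  G \ add = {at(store), have(k3), open(d_dock_lab), open(d_store_bay)} \ {at(store)} = {have(k3), open(d_dock_lab), open(d_store_bay)}
  ∪ pre   = {have(k3), open(d_dock_lab), open(d_store_bay)} ∪ {at(lab), open(d_lab_store)}
          = {at(lab), have(k3), open(d_dock_lab), open(d_lab_store), open(d_store_bay)}

== RESULT ==
["at(lab)", "have(k3)", "open(d_dock_lab)", "open(d_lab_store)", "open(d_store_bay)"]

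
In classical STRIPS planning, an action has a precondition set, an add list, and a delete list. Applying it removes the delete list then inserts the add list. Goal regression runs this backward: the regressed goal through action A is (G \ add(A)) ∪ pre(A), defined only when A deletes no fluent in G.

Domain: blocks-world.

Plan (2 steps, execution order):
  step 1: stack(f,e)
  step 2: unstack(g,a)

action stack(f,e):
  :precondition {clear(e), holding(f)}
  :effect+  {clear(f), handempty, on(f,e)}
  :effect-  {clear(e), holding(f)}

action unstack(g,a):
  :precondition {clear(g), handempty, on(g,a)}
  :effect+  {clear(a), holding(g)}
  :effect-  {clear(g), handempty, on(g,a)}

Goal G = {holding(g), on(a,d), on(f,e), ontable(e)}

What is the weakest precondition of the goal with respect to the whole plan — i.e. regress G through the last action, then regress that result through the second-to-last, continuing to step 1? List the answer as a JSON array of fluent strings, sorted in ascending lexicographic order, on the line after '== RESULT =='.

Work backward from the goal:
  through step 2 (unstack(g,a)): drop {holding(g)}, keep {on(a,d), on(f,e), ontable(e)}, require {clear(g), handempty, on(g,a)}
    → {clear(g), handempty, on(a,d), on(f,e), on(g,a), ontable(e)}
  through step 1 (stack(f,e)): drop {handempty, on(f,e)}, keep {clear(g), on(a,d), on(g,a), ontable(e)}, require {clear(e), holding(f)}
    → {clear(e), clear(g), holding(f), on(a,d), on(g,a), ontable(e)}

== RESULT ==
["clear(e)", "clear(g)", "holding(f)", "on(a,d)", "on(g,a)", "ontable(e)"]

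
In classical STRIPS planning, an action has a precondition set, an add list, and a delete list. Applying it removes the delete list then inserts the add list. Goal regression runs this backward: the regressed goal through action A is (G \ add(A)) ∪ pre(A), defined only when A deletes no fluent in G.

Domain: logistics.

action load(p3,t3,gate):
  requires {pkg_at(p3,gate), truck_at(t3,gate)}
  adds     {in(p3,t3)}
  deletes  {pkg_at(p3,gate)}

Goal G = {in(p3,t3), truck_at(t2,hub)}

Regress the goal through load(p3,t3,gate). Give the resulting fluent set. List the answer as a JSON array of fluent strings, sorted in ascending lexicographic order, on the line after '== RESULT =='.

Compute (G \ add) ∪ pre:
  G ∩ del = {}  (empty — regression defined)
  G \ add = {in(p3,t3), truck_at(t2,hub)} \ {in(p3,t3)} = {truck_at(t2,hub)}
  ∪ pre   = {truck_at(t2,hub)} ∪ {pkg_at(p3,gate), truck_at(t3,gate)}
          = {pkg_at(p3,gate), truck_at(t2,hub), truck_at(t3,gate)}

== RESULT ==
["pkg_at(p3,gate)", "truck_at(t2,hub)", "truck_at(t3,gate)"]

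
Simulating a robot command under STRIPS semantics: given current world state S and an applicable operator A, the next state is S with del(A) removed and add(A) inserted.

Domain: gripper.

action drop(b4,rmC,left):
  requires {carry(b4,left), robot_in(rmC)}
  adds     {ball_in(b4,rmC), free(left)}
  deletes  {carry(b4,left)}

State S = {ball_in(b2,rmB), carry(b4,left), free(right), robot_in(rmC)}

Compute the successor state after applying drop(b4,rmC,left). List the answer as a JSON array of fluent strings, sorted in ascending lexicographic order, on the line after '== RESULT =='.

Compute (S \ del) ∪ add:
  pre ⊆ S: {carry(b4,left), robot_in(rmC)} ⊆ S  — applicable
  S \ del = {ball_in(b2,rmB), free(right), robot_in(rmC)}
  ∪ add   = {ball_in(b2,rmB), ball_in(b4,rmC), free(left), free(right), robot_in(rmC)}

== RESULT ==
["ball_in(b2,rmB)", "ball_in(b4,rmC)", "free(left)", "free(right)", "robot_in(rmC)"]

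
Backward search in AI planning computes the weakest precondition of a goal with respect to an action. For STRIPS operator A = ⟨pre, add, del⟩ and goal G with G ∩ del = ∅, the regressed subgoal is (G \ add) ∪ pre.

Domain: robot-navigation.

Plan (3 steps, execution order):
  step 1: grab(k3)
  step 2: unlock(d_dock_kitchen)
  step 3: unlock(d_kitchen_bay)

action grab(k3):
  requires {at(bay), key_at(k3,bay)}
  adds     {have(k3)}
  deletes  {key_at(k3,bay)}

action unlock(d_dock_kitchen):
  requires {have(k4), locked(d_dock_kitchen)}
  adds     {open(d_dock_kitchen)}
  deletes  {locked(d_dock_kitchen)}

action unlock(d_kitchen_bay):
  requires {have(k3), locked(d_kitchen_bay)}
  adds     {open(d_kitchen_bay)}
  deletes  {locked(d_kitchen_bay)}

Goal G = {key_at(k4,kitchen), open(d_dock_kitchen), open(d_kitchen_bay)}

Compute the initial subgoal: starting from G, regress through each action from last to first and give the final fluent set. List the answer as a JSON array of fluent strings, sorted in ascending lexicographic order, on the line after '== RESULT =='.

Regress step by step:
  through step 3 (unlock(d_kitchen_bay)): drop {open(d_kitchen_bay)}, keep {key_at(k4,kitchen), open(d_dock_kitchen)}, require {have(k3), locked(d_kitchen_bay)}
    → {have(k3), key_at(k4,kitchen), locked(d_kitchen_bay), open(d_dock_kitchen)}
  through step 2 (unlock(d_dock_kitchen)): drop {open(d_dock_kitchen)}, keep {have(k3), key_at(k4,kitchen), locked(d_kitchen_bay)}, require {have(k4), locked(d_dock_kitchen)}
    → {have(k3), have(k4), key_at(k4,kitchen), locked(d_dock_kitchen), locked(d_kitchen_bay)}
  through step 1 (grab(k3)): drop {have(k3)}, keep {have(k4), key_at(k4,kitchen), locked(d_dock_kitchen), locked(d_kitchen_bay)}, require {at(bay), key_at(k3,bay)}
    → {at(bay), have(k4), key_at(k3,bay), key_at(k4,kitchen), locked(d_dock_kitchen), locked(d_kitchen_bay)}

== RESULT ==
["at(bay)", "have(k4)", "key_at(k3,bay)", "key_at(k4,kitchen)", "locked(d_dock_kitchen)", "locked(d_kitchen_bay)"]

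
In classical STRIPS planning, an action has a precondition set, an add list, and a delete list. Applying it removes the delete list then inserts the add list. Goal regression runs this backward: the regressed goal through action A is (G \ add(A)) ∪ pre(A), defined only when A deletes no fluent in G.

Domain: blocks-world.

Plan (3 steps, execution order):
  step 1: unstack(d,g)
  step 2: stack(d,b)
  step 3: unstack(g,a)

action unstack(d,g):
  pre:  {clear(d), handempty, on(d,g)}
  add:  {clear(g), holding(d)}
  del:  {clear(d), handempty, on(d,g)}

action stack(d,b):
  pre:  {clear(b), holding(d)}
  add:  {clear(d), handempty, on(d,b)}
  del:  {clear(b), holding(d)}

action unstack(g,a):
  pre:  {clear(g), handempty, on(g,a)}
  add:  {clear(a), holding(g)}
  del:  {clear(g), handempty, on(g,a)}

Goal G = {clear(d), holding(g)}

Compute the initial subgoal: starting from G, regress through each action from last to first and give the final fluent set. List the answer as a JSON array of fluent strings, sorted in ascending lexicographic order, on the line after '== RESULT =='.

Work backward from the goal:
  through step 3 (unstack(g,a)): drop {holding(g)}, keep {clear(d)}, require {clear(g), handempty, on(g,a)}
    → {clear(d), clear(g), handempty, on(g,a)}
  through step 2 (stack(d,b)): drop {clear(d), handempty}, keep {clear(g), on(g,a)}, require {clear(b), holding(d)}
    → {clear(b), clear(g), holding(d), on(g,a)}
  through step 1 (unstack(d,g)): drop {clear(g), holding(d)}, keep {clear(b), on(g,a)}, require {clear(d), handempty, on(d,g)}
    → {clear(b), clear(d), handempty, on(d,g), on(g,a)}

== RESULT ==
["clear(b)", "clear(d)", "handempty", "on(d,g)", "on(g,a)"]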